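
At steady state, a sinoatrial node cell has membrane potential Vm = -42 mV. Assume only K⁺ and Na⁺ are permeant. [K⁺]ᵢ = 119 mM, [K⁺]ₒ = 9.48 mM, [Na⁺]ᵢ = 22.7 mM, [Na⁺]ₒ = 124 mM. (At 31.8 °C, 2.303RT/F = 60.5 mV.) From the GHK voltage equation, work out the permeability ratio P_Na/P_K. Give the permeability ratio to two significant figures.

Let α = P_Na/P_K. GHK: Vm = 60.5·log₁₀[(Kₒ + α·Naₒ)/(Kᵢ + α·Naᵢ)].
10^(Vm/60.5) = 10^(-42.0/60.5) = 0.2022
So 0.2022·(Kᵢ + α·Naᵢ) = Kₒ + α·Naₒ → α = (0.2022·119.0 − 9.48) / (124.0 − 0.2022·22.7)
α = (24.06 − 9.48) / (124.0 − 4.59) = 14.58/119.4 = 0.1221

0.12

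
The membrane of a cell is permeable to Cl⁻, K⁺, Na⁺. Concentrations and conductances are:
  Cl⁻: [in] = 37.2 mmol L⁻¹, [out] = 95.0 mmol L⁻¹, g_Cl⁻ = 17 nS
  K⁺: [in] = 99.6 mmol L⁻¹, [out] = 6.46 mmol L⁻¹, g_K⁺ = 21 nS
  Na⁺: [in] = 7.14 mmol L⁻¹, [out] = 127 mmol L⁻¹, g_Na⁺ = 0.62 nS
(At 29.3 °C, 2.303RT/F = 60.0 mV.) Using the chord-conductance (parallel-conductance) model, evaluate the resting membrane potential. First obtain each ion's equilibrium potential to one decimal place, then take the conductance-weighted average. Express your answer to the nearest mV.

E_Cl⁻ = (60.0/-1)·log₁₀(95.0/37.2) = -24.4 mV
E_K⁺ = (60.0/1)·log₁₀(6.46/99.6) = -71.3 mV
E_Na⁺ = (60.0/1)·log₁₀(127/7.14) = 75.0 mV
Vm = (Σ gᵢEᵢ)/(Σ gᵢ) = (17·-24.4 + 21·-71.3 + 0.62·75.0) / (17 + 21 + 0.62)
= -1865.60 / 38.62 = -48.31 mV

-48 mV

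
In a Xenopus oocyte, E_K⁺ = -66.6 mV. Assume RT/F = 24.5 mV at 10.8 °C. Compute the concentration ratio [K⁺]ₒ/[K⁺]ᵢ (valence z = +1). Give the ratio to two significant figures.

0.066

ln([out]/[in]) = E·z/(24.5) = -66.6 × 1 / 24.5 = -2.7184
[out]/[in] = e^(-2.7184) = 0.06598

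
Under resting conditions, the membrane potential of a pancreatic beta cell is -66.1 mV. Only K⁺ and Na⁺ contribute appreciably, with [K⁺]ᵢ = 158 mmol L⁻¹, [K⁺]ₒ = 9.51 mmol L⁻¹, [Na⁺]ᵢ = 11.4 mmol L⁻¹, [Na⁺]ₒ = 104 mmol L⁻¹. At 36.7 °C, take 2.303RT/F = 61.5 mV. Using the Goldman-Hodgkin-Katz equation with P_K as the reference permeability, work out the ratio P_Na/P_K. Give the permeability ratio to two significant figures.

0.037

Let α = P_Na/P_K. GHK: Vm = 61.5·log₁₀[(Kₒ + α·Naₒ)/(Kᵢ + α·Naᵢ)].
10^(Vm/61.5) = 10^(-66.1/61.5) = 0.084179
So 0.084179·(Kᵢ + α·Naᵢ) = Kₒ + α·Naₒ → α = (0.084179·158.0 − 9.51) / (104.0 − 0.084179·11.4)
α = (13.3 − 9.51) / (104.0 − 0.9596) = 3.79/103 = 0.03678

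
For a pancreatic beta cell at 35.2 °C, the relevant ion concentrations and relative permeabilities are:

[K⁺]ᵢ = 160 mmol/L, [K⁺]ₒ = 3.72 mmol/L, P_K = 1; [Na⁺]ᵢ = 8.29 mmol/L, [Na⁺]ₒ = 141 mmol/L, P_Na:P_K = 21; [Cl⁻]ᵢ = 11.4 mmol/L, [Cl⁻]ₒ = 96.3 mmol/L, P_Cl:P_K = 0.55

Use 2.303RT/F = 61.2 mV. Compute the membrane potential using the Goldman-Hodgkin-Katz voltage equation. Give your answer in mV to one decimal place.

54.2 mV

Vm = 61.2 · log₁₀[(Σ P·[cation]ₒ + Σ P·[anion]ᵢ) / (Σ P·[cation]ᵢ + Σ P·[anion]ₒ)]
Numerator = 1×3.72 + 21×141 + 0.55×11.4 = 2971
Denominator = 1×160 + 21×8.29 + 0.55×96.3 = 387.1
Vm = 61.2 · log₁₀(7.6759) = 61.2 × (0.8851) = 54.17 mV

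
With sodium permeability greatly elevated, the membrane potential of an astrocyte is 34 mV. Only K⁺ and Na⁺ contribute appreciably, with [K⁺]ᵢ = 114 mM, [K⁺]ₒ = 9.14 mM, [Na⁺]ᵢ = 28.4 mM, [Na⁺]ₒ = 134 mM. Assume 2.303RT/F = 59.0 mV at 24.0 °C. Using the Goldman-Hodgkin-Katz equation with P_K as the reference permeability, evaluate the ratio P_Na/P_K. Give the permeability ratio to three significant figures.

15.6

Let α = P_Na/P_K. GHK: Vm = 59.0·log₁₀[(Kₒ + α·Naₒ)/(Kᵢ + α·Naᵢ)].
10^(Vm/59.0) = 10^(34.0/59.0) = 3.7694
So 3.7694·(Kᵢ + α·Naᵢ) = Kₒ + α·Naₒ → α = (3.7694·114.0 − 9.14) / (134.0 − 3.7694·28.4)
α = (429.7 − 9.14) / (134.0 − 107.1) = 420.6/26.95 = 15.61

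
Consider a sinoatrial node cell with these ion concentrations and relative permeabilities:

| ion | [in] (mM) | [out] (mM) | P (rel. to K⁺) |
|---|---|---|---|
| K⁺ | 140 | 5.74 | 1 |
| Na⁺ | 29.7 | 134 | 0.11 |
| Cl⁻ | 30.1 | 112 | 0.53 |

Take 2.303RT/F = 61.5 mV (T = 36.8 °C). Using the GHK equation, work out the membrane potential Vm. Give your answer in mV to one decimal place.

-45.8 mV

Vm = 61.5 · log₁₀[(Σ P·[cation]ₒ + Σ P·[anion]ᵢ) / (Σ P·[cation]ᵢ + Σ P·[anion]ₒ)]
Numerator = 1×5.74 + 0.11×134 + 0.53×30.1 = 36.43
Denominator = 1×140 + 0.11×29.7 + 0.53×112 = 202.6
Vm = 61.5 · log₁₀(0.1798) = 61.5 × (-0.7452) = -45.83 mV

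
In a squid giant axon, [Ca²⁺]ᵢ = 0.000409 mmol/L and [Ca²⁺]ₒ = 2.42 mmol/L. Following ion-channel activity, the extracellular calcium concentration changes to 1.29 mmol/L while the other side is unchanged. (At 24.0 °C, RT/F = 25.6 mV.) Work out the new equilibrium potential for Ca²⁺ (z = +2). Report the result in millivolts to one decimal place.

After the shift: [Ca²⁺]_out = 1.29, [Ca²⁺]_in = 0.000409 mmol/L.
E_new = (25.6/2)·ln(1.29/0.000409) = 12.80 · (8.0564) = 103.12 mV

103.1 mV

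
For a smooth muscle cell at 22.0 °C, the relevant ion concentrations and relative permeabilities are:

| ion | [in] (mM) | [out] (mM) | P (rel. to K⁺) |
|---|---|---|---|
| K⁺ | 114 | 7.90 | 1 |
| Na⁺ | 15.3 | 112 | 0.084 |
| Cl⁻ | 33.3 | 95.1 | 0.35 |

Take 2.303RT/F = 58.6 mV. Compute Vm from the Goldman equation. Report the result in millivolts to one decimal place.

-41.6 mV

Vm = 58.6 · log₁₀[(Σ P·[cation]ₒ + Σ P·[anion]ᵢ) / (Σ P·[cation]ᵢ + Σ P·[anion]ₒ)]
Numerator = 1×7.90 + 0.084×112 + 0.35×33.3 = 28.96
Denominator = 1×114 + 0.084×15.3 + 0.35×95.1 = 148.6
Vm = 58.6 · log₁₀(0.19494) = 58.6 × (-0.7101) = -41.61 mV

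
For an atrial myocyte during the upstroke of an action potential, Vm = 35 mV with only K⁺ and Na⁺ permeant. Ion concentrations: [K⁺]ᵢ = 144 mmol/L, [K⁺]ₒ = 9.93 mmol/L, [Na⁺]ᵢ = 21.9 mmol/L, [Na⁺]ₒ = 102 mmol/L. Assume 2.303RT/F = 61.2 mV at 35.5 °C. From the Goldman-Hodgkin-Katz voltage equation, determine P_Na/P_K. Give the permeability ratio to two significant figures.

Let α = P_Na/P_K. GHK: Vm = 61.2·log₁₀[(Kₒ + α·Naₒ)/(Kᵢ + α·Naᵢ)].
10^(Vm/61.2) = 10^(35.0/61.2) = 3.7316
So 3.7316·(Kᵢ + α·Naᵢ) = Kₒ + α·Naₒ → α = (3.7316·144.0 − 9.93) / (102.0 − 3.7316·21.9)
α = (537.4 − 9.93) / (102.0 − 81.72) = 527.4/20.28 = 26.01

26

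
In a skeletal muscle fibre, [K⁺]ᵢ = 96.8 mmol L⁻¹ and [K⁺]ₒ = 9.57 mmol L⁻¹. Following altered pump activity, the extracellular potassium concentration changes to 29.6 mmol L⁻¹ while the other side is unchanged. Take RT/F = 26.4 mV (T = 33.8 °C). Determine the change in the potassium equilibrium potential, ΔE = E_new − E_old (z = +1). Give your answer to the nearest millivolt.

E_old = (26.4/1)·ln(9.57/96.8) = -61.09 mV
E_new = (26.4/1)·ln(29.6/96.8) = -31.28 mV
ΔE = -31.28 − (-61.09) = 29.81 mV

30 mV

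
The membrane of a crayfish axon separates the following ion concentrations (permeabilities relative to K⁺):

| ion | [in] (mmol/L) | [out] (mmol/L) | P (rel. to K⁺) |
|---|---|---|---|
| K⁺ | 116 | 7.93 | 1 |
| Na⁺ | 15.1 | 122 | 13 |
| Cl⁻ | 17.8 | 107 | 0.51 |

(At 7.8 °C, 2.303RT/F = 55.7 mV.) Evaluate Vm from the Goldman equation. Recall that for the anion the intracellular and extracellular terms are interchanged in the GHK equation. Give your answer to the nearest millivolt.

36 mV

Vm = 55.7 · log₁₀[(Σ P·[cation]ₒ + Σ P·[anion]ᵢ) / (Σ P·[cation]ᵢ + Σ P·[anion]ₒ)]
Numerator = 1×7.93 + 13×122 + 0.51×17.8 = 1603
Denominator = 1×116 + 13×15.1 + 0.51×107 = 366.9
Vm = 55.7 · log₁₀(4.3694) = 55.7 × (0.6404) = 35.67 mV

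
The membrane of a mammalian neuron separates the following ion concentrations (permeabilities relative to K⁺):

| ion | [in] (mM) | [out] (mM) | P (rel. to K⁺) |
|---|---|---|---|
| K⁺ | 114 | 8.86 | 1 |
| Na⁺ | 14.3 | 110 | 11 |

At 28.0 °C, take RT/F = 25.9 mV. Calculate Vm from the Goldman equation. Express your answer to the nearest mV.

Vm = 25.9 · ln[(Σ P·[cation]ₒ + Σ P·[anion]ᵢ) / (Σ P·[cation]ᵢ + Σ P·[anion]ₒ)]
Numerator = 1×8.86 + 11×110 = 1219
Denominator = 1×114 + 11×14.3 = 271.3
Vm = 25.9 · ln(4.4927) = 25.9 × (1.5024) = 38.91 mV

39 mV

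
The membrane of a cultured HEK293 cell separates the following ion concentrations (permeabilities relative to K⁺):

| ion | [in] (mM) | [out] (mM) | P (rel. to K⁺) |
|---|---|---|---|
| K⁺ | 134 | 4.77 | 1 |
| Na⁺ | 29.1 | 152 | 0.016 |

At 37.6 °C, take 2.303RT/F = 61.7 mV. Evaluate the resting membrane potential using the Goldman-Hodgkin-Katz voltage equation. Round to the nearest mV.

Vm = 61.7 · log₁₀[(Σ P·[cation]ₒ + Σ P·[anion]ᵢ) / (Σ P·[cation]ᵢ + Σ P·[anion]ₒ)]
Numerator = 1×4.77 + 0.016×152 = 7.202
Denominator = 1×134 + 0.016×29.1 = 134.5
Vm = 61.7 · log₁₀(0.05356) = 61.7 × (-1.2712) = -78.43 mV

-78 mV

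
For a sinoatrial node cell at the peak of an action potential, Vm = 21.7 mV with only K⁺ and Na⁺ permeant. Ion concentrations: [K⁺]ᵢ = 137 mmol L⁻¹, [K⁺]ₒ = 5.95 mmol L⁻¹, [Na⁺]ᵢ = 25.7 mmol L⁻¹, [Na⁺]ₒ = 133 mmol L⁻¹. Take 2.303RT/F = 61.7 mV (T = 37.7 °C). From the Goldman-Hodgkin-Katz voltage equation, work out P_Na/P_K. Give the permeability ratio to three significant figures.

4.01

Let α = P_Na/P_K. GHK: Vm = 61.7·log₁₀[(Kₒ + α·Naₒ)/(Kᵢ + α·Naᵢ)].
10^(Vm/61.7) = 10^(21.7/61.7) = 2.2475
So 2.2475·(Kᵢ + α·Naᵢ) = Kₒ + α·Naₒ → α = (2.2475·137.0 − 5.95) / (133.0 − 2.2475·25.7)
α = (307.9 − 5.95) / (133.0 − 57.76) = 302/75.24 = 4.013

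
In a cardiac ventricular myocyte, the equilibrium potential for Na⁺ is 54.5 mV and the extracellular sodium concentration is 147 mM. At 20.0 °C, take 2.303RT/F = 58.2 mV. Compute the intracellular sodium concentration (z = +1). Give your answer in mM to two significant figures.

Nernst: E = (58.2/1) · log₁₀([out]/[in]), so log₁₀([out]/[in]) = 54.5 × 1 / 58.2 = 0.9364.
[out]/[in] = 10^(0.9364) = 8.638.
[in] = 147 / 8.638 = 17.02 mM.

17 mM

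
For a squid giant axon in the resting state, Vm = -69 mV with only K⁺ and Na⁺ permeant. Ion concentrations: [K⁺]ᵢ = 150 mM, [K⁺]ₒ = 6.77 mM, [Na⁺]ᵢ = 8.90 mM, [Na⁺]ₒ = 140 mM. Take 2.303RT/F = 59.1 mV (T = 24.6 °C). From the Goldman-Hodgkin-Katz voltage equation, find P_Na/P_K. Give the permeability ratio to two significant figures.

Let α = P_Na/P_K. GHK: Vm = 59.1·log₁₀[(Kₒ + α·Naₒ)/(Kᵢ + α·Naᵢ)].
10^(Vm/59.1) = 10^(-69.0/59.1) = 0.067997
So 0.067997·(Kᵢ + α·Naᵢ) = Kₒ + α·Naₒ → α = (0.067997·150.0 − 6.77) / (140.0 − 0.067997·8.9)
α = (10.2 − 6.77) / (140.0 − 0.6052) = 3.429/139.4 = 0.0246

0.025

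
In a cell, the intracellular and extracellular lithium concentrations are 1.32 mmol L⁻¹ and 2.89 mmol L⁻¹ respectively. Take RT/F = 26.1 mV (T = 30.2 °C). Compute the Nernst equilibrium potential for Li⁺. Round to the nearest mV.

20 mV

E = (26.1/z) · ln([Li⁺]_out/[Li⁺]_in) with z = +1.
= (26.1/1) · ln(2.89/1.32) = 26.10 · ln(2.189)
= 26.10 · (0.7836) = 20.45 mV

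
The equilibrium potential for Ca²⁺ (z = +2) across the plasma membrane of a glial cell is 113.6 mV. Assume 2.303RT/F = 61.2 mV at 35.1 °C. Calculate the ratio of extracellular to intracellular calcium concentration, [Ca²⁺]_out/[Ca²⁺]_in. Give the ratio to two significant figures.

5200

log₁₀([out]/[in]) = E·z/(61.2) = 113.6 × 2 / 61.2 = 3.7124
[out]/[in] = 10^(3.7124) = 5157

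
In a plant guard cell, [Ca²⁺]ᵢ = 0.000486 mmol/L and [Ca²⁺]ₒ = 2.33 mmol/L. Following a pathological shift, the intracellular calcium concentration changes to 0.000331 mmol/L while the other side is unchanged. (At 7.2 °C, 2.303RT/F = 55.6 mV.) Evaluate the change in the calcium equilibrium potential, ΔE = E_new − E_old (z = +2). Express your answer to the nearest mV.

E_old = (55.6/2)·log₁₀(2.33/0.000486) = 102.32 mV
E_new = (55.6/2)·log₁₀(2.33/0.000331) = 106.96 mV
ΔE = 106.96 − (102.32) = 4.64 mV

5 mV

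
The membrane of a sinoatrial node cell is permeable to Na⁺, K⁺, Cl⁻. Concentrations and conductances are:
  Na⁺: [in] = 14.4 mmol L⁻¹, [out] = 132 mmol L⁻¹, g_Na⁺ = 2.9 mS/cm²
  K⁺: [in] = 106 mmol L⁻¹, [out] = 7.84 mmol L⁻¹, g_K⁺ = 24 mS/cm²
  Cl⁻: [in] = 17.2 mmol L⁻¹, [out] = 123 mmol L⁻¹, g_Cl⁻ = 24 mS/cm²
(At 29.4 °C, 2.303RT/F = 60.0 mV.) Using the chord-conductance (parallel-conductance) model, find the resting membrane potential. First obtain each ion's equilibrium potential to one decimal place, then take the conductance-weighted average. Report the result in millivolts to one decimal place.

E_Na⁺ = (60.0/1)·log₁₀(132/14.4) = 57.7 mV
E_K⁺ = (60.0/1)·log₁₀(7.84/106) = -67.9 mV
E_Cl⁻ = (60.0/-1)·log₁₀(123/17.2) = -51.3 mV
Vm = (Σ gᵢEᵢ)/(Σ gᵢ) = (2.9·57.7 + 24·-67.9 + 24·-51.3) / (2.9 + 24 + 24)
= -2693.47 / 50.9 = -52.92 mV

-52.9 mV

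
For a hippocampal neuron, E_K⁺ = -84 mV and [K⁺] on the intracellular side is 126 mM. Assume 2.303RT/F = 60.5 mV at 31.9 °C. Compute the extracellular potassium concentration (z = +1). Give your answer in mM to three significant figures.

Nernst: E = (60.5/1) · log₁₀([out]/[in]), so log₁₀([out]/[in]) = -84.0 × 1 / 60.5 = -1.3884.
[out]/[in] = 10^(-1.3884) = 0.04089.
[out] = 0.04089 × 126 = 5.152 mM.

5.15 mM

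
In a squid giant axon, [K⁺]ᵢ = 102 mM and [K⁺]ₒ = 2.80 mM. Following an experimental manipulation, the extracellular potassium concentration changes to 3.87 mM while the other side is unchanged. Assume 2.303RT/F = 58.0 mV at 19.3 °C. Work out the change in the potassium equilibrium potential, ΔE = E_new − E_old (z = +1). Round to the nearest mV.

8 mV

E_old = (58.0/1)·log₁₀(2.80/102) = -90.56 mV
E_new = (58.0/1)·log₁₀(3.87/102) = -82.41 mV
ΔE = -82.41 − (-90.56) = 8.15 mV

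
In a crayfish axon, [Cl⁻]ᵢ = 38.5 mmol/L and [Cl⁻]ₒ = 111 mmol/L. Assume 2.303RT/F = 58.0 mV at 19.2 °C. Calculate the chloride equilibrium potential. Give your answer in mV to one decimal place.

E = (58.0/z) · log₁₀([Cl⁻]_out/[Cl⁻]_in) with z = -1.
For an anion, dividing by z = -1 reverses the sign.
= (58.0/-1) · log₁₀(111/38.5) = -58.00 · log₁₀(2.883)
= -58.00 · (0.4599) = -26.67 mV

-26.7 mV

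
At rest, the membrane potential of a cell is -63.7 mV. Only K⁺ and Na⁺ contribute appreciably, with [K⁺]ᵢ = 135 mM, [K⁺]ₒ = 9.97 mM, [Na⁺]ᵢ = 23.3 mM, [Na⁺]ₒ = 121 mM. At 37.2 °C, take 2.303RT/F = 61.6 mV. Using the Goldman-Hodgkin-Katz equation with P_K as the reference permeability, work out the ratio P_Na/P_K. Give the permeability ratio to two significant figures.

Let α = P_Na/P_K. GHK: Vm = 61.6·log₁₀[(Kₒ + α·Naₒ)/(Kᵢ + α·Naᵢ)].
10^(Vm/61.6) = 10^(-63.7/61.6) = 0.09245
So 0.09245·(Kᵢ + α·Naᵢ) = Kₒ + α·Naₒ → α = (0.09245·135.0 − 9.97) / (121.0 − 0.09245·23.3)
α = (12.48 − 9.97) / (121.0 − 2.154) = 2.511/118.8 = 0.02113

0.021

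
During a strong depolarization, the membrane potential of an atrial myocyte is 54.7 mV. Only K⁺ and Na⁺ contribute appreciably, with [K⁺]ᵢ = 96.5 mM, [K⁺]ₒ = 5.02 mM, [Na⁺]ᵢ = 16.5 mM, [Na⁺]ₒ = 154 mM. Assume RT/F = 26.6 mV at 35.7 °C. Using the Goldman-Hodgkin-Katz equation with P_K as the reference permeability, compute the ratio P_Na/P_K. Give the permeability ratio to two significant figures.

30

Let α = P_Na/P_K. GHK: Vm = 26.6·ln[(Kₒ + α·Naₒ)/(Kᵢ + α·Naᵢ)].
e^(Vm/26.6) = e^(54.7/26.6) = 7.8177
So 7.8177·(Kᵢ + α·Naᵢ) = Kₒ + α·Naₒ → α = (7.8177·96.5 − 5.02) / (154.0 − 7.8177·16.5)
α = (754.4 − 5.02) / (154.0 − 129) = 749.4/25.01 = 29.97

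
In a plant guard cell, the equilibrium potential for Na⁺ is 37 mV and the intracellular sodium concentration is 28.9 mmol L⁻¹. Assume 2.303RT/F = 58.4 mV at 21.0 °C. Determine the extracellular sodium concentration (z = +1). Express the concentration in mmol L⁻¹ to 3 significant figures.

Nernst: E = (58.4/1) · log₁₀([out]/[in]), so log₁₀([out]/[in]) = 37.0 × 1 / 58.4 = 0.6336.
[out]/[in] = 10^(0.6336) = 4.301.
[out] = 4.301 × 28.9 = 124.3 mmol L⁻¹.

124 mmol L⁻¹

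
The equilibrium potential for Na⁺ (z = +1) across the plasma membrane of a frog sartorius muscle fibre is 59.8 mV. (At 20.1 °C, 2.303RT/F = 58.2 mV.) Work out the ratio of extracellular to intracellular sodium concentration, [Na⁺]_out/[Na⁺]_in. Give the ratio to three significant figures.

log₁₀([out]/[in]) = E·z/(58.2) = 59.8 × 1 / 58.2 = 1.0275
[out]/[in] = 10^(1.0275) = 10.65

10.7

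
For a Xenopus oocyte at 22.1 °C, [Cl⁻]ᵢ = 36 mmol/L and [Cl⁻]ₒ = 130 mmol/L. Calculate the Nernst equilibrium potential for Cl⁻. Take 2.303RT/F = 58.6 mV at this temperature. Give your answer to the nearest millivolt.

E = (58.6/z) · log₁₀([Cl⁻]_out/[Cl⁻]_in) with z = -1.
For an anion, dividing by z = -1 reverses the sign.
= (58.6/-1) · log₁₀(130/36) = -58.60 · log₁₀(3.611)
= -58.60 · (0.5576) = -32.68 mV

-33 mV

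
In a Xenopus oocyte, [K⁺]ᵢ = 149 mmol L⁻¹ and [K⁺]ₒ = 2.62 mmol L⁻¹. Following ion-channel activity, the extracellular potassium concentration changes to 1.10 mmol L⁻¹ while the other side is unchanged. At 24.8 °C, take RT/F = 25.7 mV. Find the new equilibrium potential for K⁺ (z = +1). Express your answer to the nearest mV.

-126 mV

After the shift: [K⁺]_out = 1.10, [K⁺]_in = 149 mmol L⁻¹.
E_new = (25.7/1)·ln(1.10/149) = 25.70 · (-4.9086) = -126.15 mV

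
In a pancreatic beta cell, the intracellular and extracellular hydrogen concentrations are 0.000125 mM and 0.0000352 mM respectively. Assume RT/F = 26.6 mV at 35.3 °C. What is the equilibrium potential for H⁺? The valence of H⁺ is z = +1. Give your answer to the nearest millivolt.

E = (26.6/z) · ln([H⁺]_out/[H⁺]_in) with z = +1.
= (26.6/1) · ln(0.0000352/0.000125) = 26.60 · ln(0.2816)
= 26.60 · (-1.2673) = -33.71 mV

-34 mV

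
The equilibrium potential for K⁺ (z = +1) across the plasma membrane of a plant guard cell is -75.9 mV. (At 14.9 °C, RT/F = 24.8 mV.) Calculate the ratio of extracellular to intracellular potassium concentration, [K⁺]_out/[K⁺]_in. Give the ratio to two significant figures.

0.047

ln([out]/[in]) = E·z/(24.8) = -75.9 × 1 / 24.8 = -3.0605
[out]/[in] = e^(-3.0605) = 0.04687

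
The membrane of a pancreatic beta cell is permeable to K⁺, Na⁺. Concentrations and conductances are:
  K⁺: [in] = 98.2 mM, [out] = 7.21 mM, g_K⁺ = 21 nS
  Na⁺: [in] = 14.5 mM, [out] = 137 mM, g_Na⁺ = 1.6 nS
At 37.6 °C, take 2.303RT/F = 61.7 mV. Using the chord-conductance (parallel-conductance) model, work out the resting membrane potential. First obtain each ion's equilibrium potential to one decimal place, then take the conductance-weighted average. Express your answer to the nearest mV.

-61 mV

E_K⁺ = (61.7/1)·log₁₀(7.21/98.2) = -70.0 mV
E_Na⁺ = (61.7/1)·log₁₀(137/14.5) = 60.2 mV
Vm = (Σ gᵢEᵢ)/(Σ gᵢ) = (21·-70.0 + 1.6·60.2) / (21 + 1.6)
= -1373.68 / 22.6 = -60.78 mV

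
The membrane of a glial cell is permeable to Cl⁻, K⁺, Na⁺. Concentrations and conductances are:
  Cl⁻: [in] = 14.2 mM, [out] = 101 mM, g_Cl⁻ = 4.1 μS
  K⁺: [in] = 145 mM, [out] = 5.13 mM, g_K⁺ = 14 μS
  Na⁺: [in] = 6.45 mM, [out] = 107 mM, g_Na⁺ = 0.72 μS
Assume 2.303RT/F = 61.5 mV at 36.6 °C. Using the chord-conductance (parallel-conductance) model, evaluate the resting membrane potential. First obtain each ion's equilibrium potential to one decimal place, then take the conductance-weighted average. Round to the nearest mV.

-75 mV

E_Cl⁻ = (61.5/-1)·log₁₀(101/14.2) = -52.4 mV
E_K⁺ = (61.5/1)·log₁₀(5.13/145) = -89.3 mV
E_Na⁺ = (61.5/1)·log₁₀(107/6.45) = 75.0 mV
Vm = (Σ gᵢEᵢ)/(Σ gᵢ) = (4.1·-52.4 + 14·-89.3 + 0.72·75.0) / (4.1 + 14 + 0.72)
= -1411.04 / 18.82 = -74.98 mV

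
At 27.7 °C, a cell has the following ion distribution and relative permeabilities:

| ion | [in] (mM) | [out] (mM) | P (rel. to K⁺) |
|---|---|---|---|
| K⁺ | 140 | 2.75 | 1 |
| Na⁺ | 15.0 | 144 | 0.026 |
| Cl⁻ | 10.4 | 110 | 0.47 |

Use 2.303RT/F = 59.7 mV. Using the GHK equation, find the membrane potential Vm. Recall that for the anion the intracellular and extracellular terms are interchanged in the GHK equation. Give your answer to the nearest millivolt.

Vm = 59.7 · log₁₀[(Σ P·[cation]ₒ + Σ P·[anion]ᵢ) / (Σ P·[cation]ᵢ + Σ P·[anion]ₒ)]
Numerator = 1×2.75 + 0.026×144 + 0.47×10.4 = 11.38
Denominator = 1×140 + 0.026×15.0 + 0.47×110 = 192.1
Vm = 59.7 · log₁₀(0.059253) = 59.7 × (-1.2273) = -73.27 mV

-73 mV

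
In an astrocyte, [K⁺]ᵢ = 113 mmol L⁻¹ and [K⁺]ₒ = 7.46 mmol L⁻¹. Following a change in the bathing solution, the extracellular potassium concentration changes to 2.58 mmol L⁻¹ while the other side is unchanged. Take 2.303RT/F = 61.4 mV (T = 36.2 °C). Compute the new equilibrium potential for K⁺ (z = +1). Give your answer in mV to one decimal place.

-100.8 mV

After the shift: [K⁺]_out = 2.58, [K⁺]_in = 113 mmol L⁻¹.
E_new = (61.4/1)·log₁₀(2.58/113) = 61.40 · (-1.6415) = -100.79 mV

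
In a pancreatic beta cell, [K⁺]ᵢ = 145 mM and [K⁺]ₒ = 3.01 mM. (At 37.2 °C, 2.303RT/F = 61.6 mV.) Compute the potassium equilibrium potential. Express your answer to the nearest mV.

E = (61.6/z) · log₁₀([K⁺]_out/[K⁺]_in) with z = +1.
= (61.6/1) · log₁₀(3.01/145) = 61.60 · log₁₀(0.02076)
= 61.60 · (-1.6828) = -103.66 mV

-104 mV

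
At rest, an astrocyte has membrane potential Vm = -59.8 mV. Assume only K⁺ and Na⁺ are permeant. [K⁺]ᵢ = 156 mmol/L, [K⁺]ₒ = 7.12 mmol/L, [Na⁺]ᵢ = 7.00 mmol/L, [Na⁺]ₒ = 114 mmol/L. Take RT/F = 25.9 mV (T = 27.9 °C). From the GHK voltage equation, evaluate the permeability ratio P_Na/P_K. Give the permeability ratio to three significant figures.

Let α = P_Na/P_K. GHK: Vm = 25.9·ln[(Kₒ + α·Naₒ)/(Kᵢ + α·Naᵢ)].
e^(Vm/25.9) = e^(-59.8/25.9) = 0.099372
So 0.099372·(Kᵢ + α·Naᵢ) = Kₒ + α·Naₒ → α = (0.099372·156.0 − 7.12) / (114.0 − 0.099372·7.0)
α = (15.5 − 7.12) / (114.0 − 0.6956) = 8.382/113.3 = 0.07398

0.0740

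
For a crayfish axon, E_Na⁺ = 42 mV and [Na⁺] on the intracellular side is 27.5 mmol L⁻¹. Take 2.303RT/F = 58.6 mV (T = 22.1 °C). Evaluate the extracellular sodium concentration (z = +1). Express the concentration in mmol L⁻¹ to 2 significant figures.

Nernst: E = (58.6/1) · log₁₀([out]/[in]), so log₁₀([out]/[in]) = 42.0 × 1 / 58.6 = 0.7167.
[out]/[in] = 10^(0.7167) = 5.209.
[out] = 5.209 × 27.5 = 143.2 mmol L⁻¹.

140 mmol L⁻¹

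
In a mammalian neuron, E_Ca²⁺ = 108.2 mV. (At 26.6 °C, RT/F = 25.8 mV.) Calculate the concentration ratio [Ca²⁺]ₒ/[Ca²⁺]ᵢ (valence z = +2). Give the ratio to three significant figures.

ln([out]/[in]) = E·z/(25.8) = 108.2 × 2 / 25.8 = 8.3876
[out]/[in] = e^(8.3876) = 4392

4390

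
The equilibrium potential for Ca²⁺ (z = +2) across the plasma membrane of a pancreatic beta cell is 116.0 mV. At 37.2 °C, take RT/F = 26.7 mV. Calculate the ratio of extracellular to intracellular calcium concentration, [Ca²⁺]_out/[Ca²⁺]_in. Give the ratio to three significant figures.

ln([out]/[in]) = E·z/(26.7) = 116.0 × 2 / 26.7 = 8.6891
[out]/[in] = e^(8.6891) = 5938

5940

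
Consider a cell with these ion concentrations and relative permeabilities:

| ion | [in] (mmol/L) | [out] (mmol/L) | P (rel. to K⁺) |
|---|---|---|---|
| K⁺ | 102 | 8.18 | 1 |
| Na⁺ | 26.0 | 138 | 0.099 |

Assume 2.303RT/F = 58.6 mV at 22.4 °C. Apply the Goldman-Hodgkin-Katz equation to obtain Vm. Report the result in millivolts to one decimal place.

Vm = 58.6 · log₁₀[(Σ P·[cation]ₒ + Σ P·[anion]ᵢ) / (Σ P·[cation]ᵢ + Σ P·[anion]ₒ)]
Numerator = 1×8.18 + 0.099×138 = 21.84
Denominator = 1×102 + 0.099×26.0 = 104.6
Vm = 58.6 · log₁₀(0.20887) = 58.6 × (-0.6801) = -39.86 mV

-39.9 mV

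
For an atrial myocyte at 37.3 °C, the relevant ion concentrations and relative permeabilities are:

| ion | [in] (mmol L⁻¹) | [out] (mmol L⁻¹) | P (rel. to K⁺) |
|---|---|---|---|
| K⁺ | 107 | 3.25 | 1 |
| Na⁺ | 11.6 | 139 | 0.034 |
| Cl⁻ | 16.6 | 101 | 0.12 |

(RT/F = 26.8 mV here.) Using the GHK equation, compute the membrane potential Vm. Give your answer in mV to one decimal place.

-66.6 mV

Vm = 26.8 · ln[(Σ P·[cation]ₒ + Σ P·[anion]ᵢ) / (Σ P·[cation]ᵢ + Σ P·[anion]ₒ)]
Numerator = 1×3.25 + 0.034×139 + 0.12×16.6 = 9.968
Denominator = 1×107 + 0.034×11.6 + 0.12×101 = 119.5
Vm = 26.8 · ln(0.083404) = 26.8 × (-2.4841) = -66.57 mV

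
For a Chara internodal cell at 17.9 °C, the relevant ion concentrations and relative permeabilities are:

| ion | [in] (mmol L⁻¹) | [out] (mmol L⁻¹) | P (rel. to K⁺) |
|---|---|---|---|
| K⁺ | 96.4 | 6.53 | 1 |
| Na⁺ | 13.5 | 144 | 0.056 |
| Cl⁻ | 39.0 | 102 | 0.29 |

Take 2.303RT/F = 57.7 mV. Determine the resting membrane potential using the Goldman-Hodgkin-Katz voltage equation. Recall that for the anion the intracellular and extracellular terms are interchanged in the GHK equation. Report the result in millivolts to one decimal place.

-39.8 mV

Vm = 57.7 · log₁₀[(Σ P·[cation]ₒ + Σ P·[anion]ᵢ) / (Σ P·[cation]ᵢ + Σ P·[anion]ₒ)]
Numerator = 1×6.53 + 0.056×144 + 0.29×39.0 = 25.9
Denominator = 1×96.4 + 0.056×13.5 + 0.29×102 = 126.7
Vm = 57.7 · log₁₀(0.20439) = 57.7 × (-0.6895) = -39.79 mV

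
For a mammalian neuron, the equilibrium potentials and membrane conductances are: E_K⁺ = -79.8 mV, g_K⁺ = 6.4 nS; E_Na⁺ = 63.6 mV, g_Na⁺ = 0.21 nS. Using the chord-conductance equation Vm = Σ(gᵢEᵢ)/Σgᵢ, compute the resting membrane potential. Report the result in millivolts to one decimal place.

Σ gᵢEᵢ = 6.4·(-79.8) + 0.21·(63.6) = -497.36
Σ gᵢ = 6.4 + 0.21 = 6.61
Vm = -497.36 / 6.61 = -75.24 mV

-75.2 mV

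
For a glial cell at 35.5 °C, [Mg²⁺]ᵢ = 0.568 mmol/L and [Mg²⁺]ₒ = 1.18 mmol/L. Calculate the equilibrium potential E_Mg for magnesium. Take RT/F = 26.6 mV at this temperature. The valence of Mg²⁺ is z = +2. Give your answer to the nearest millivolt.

E = (26.6/z) · ln([Mg²⁺]_out/[Mg²⁺]_in) with z = +2.
= (26.6/2) · ln(1.18/0.568) = 13.30 · ln(2.077)
= 13.30 · (0.7311) = 9.72 mV

10 mV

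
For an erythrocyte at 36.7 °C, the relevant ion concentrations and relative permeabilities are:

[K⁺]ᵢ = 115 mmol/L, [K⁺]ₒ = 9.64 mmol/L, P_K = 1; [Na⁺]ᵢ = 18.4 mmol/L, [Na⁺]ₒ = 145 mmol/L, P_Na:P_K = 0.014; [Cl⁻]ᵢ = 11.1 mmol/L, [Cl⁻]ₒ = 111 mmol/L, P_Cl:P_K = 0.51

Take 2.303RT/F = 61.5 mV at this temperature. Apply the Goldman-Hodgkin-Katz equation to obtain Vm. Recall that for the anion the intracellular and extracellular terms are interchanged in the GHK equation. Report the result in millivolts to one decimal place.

Vm = 61.5 · log₁₀[(Σ P·[cation]ₒ + Σ P·[anion]ᵢ) / (Σ P·[cation]ᵢ + Σ P·[anion]ₒ)]
Numerator = 1×9.64 + 0.014×145 + 0.51×11.1 = 17.33
Denominator = 1×115 + 0.014×18.4 + 0.51×111 = 171.9
Vm = 61.5 · log₁₀(0.10084) = 61.5 × (-0.9964) = -61.28 mV

-61.3 mV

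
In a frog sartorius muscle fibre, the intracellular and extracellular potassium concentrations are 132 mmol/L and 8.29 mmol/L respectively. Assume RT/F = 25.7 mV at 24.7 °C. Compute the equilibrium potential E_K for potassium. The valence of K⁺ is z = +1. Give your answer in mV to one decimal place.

-71.1 mV

E = (25.7/z) · ln([K⁺]_out/[K⁺]_in) with z = +1.
= (25.7/1) · ln(8.29/132) = 25.70 · ln(0.0628)
= 25.70 · (-2.7678) = -71.13 mV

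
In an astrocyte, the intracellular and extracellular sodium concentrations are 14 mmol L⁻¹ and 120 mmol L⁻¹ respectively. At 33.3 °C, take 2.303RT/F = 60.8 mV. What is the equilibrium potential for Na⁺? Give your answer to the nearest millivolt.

E = (60.8/z) · log₁₀([Na⁺]_out/[Na⁺]_in) with z = +1.
= (60.8/1) · log₁₀(120/14) = 60.80 · log₁₀(8.571)
= 60.80 · (0.9331) = 56.73 mV

57 mV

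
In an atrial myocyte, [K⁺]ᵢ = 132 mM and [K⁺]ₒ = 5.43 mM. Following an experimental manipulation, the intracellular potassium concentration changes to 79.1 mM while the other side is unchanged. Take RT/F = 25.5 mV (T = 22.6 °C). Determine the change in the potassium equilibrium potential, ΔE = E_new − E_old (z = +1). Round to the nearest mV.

E_old = (25.5/1)·ln(5.43/132) = -81.37 mV
E_new = (25.5/1)·ln(5.43/79.1) = -68.31 mV
ΔE = -68.31 − (-81.37) = 13.06 mV

13 mV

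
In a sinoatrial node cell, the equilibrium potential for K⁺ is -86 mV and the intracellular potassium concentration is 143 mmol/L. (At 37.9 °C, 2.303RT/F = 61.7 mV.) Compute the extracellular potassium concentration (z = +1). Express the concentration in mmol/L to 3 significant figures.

5.77 mmol/L

Nernst: E = (61.7/1) · log₁₀([out]/[in]), so log₁₀([out]/[in]) = -86.0 × 1 / 61.7 = -1.3938.
[out]/[in] = 10^(-1.3938) = 0.04038.
[out] = 0.04038 × 143 = 5.774 mmol/L.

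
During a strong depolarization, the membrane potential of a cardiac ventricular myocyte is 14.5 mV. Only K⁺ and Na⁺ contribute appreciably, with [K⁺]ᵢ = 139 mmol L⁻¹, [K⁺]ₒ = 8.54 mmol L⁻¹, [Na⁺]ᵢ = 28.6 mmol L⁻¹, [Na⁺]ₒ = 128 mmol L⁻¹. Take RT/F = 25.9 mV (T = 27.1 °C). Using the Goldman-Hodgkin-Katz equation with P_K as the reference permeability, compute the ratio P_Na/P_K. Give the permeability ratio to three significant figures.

Let α = P_Na/P_K. GHK: Vm = 25.9·ln[(Kₒ + α·Naₒ)/(Kᵢ + α·Naᵢ)].
e^(Vm/25.9) = e^(14.5/25.9) = 1.7504
So 1.7504·(Kᵢ + α·Naᵢ) = Kₒ + α·Naₒ → α = (1.7504·139.0 − 8.54) / (128.0 − 1.7504·28.6)
α = (243.3 − 8.54) / (128.0 − 50.06) = 234.8/77.94 = 3.012

3.01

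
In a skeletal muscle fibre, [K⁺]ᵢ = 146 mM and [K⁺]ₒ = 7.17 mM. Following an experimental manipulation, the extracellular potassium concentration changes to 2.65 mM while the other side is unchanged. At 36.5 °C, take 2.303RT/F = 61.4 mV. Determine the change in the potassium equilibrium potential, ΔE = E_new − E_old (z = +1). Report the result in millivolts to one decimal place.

E_old = (61.4/1)·log₁₀(7.17/146) = -80.36 mV
E_new = (61.4/1)·log₁₀(2.65/146) = -106.90 mV
ΔE = -106.90 − (-80.36) = -26.54 mV

-26.5 mV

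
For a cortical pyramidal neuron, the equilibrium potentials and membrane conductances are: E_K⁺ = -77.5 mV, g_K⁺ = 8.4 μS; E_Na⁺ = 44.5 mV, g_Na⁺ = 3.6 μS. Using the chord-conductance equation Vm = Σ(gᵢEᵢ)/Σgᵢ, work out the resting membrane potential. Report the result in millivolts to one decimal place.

-40.9 mV

Σ gᵢEᵢ = 8.4·(-77.5) + 3.6·(44.5) = -490.80
Σ gᵢ = 8.4 + 3.6 = 12
Vm = -490.80 / 12 = -40.90 mV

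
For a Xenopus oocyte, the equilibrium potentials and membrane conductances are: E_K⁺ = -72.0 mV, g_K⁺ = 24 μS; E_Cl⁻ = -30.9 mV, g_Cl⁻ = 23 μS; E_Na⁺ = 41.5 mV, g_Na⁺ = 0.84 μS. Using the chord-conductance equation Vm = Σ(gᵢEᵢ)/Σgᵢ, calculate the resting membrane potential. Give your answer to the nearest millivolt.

Σ gᵢEᵢ = 24·(-72.0) + 23·(-30.9) + 0.84·(41.5) = -2403.84
Σ gᵢ = 24 + 23 + 0.84 = 47.84
Vm = -2403.84 / 47.84 = -50.25 mV

-50 mV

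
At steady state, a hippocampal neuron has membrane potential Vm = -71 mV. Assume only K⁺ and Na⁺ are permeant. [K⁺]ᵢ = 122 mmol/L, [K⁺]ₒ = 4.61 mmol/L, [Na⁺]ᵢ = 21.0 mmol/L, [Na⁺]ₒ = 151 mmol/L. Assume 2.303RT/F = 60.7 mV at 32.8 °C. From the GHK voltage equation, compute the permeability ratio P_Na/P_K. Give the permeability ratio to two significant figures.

0.024

Let α = P_Na/P_K. GHK: Vm = 60.7·log₁₀[(Kₒ + α·Naₒ)/(Kᵢ + α·Naᵢ)].
10^(Vm/60.7) = 10^(-71.0/60.7) = 0.067657
So 0.067657·(Kᵢ + α·Naᵢ) = Kₒ + α·Naₒ → α = (0.067657·122.0 − 4.61) / (151.0 − 0.067657·21.0)
α = (8.254 − 4.61) / (151.0 − 1.421) = 3.644/149.6 = 0.02436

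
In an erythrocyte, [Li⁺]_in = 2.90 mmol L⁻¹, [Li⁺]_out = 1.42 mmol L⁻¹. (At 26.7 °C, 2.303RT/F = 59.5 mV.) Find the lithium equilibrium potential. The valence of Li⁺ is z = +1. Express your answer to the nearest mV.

E = (59.5/z) · log₁₀([Li⁺]_out/[Li⁺]_in) with z = +1.
= (59.5/1) · log₁₀(1.42/2.90) = 59.50 · log₁₀(0.4897)
= 59.50 · (-0.3101) = -18.45 mV

-18 mV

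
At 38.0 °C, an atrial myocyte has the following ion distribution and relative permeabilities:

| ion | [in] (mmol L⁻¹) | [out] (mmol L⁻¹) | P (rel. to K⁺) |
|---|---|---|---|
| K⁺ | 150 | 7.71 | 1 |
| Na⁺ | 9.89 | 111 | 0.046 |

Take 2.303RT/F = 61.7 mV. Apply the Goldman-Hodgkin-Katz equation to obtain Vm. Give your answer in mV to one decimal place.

-66.0 mV

Vm = 61.7 · log₁₀[(Σ P·[cation]ₒ + Σ P·[anion]ᵢ) / (Σ P·[cation]ᵢ + Σ P·[anion]ₒ)]
Numerator = 1×7.71 + 0.046×111 = 12.82
Denominator = 1×150 + 0.046×9.89 = 150.5
Vm = 61.7 · log₁₀(0.085182) = 61.7 × (-1.0697) = -66.00 mV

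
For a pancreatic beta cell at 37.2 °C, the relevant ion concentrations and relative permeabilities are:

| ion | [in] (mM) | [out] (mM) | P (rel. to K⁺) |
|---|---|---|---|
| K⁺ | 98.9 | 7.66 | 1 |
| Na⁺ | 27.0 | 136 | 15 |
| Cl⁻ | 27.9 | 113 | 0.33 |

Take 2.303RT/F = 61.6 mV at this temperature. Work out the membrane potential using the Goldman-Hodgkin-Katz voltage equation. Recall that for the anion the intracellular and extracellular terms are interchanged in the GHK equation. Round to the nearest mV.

36 mV

Vm = 61.6 · log₁₀[(Σ P·[cation]ₒ + Σ P·[anion]ᵢ) / (Σ P·[cation]ᵢ + Σ P·[anion]ₒ)]
Numerator = 1×7.66 + 15×136 + 0.33×27.9 = 2057
Denominator = 1×98.9 + 15×27.0 + 0.33×113 = 541.2
Vm = 61.6 · log₁₀(3.8006) = 61.6 × (0.5799) = 35.72 mV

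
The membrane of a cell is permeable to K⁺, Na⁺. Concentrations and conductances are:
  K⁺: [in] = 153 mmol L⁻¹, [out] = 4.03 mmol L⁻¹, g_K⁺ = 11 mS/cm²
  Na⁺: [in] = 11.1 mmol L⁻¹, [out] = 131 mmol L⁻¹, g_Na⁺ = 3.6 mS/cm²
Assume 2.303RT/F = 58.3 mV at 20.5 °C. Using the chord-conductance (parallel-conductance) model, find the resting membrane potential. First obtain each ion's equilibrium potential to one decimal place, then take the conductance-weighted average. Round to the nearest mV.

E_K⁺ = (58.3/1)·log₁₀(4.03/153) = -92.1 mV
E_Na⁺ = (58.3/1)·log₁₀(131/11.1) = 62.5 mV
Vm = (Σ gᵢEᵢ)/(Σ gᵢ) = (11·-92.1 + 3.6·62.5) / (11 + 3.6)
= -788.10 / 14.6 = -53.98 mV

-54 mV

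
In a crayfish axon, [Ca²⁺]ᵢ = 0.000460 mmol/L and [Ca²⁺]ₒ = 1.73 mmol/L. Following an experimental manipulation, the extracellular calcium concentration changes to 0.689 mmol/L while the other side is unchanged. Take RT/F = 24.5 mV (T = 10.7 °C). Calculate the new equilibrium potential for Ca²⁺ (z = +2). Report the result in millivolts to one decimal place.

After the shift: [Ca²⁺]_out = 0.689, [Ca²⁺]_in = 0.000460 mmol/L.
E_new = (24.5/2)·ln(0.689/0.000460) = 12.25 · (7.3118) = 89.57 mV

89.6 mV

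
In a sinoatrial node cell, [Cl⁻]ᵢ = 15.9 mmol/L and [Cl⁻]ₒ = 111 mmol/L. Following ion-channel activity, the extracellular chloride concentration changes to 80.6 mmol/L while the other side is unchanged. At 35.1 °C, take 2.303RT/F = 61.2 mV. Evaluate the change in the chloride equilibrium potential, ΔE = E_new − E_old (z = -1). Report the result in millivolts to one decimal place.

8.5 mV

E_old = (61.2/-1)·log₁₀(111/15.9) = -51.65 mV
E_new = (61.2/-1)·log₁₀(80.6/15.9) = -43.14 mV
ΔE = -43.14 − (-51.65) = 8.51 mV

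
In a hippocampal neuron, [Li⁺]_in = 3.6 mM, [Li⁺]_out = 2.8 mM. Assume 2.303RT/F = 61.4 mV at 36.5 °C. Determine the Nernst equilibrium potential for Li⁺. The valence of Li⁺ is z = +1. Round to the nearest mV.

-7 mV

E = (61.4/z) · log₁₀([Li⁺]_out/[Li⁺]_in) with z = +1.
= (61.4/1) · log₁₀(2.8/3.6) = 61.40 · log₁₀(0.7778)
= 61.40 · (-0.1091) = -6.70 mV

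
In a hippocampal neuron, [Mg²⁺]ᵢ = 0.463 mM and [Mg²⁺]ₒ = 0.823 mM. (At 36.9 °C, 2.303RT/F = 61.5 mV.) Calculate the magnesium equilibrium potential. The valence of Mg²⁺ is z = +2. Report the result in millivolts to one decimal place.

7.7 mV

E = (61.5/z) · log₁₀([Mg²⁺]_out/[Mg²⁺]_in) with z = +2.
= (61.5/2) · log₁₀(0.823/0.463) = 30.75 · log₁₀(1.778)
= 30.75 · (0.2498) = 7.68 mV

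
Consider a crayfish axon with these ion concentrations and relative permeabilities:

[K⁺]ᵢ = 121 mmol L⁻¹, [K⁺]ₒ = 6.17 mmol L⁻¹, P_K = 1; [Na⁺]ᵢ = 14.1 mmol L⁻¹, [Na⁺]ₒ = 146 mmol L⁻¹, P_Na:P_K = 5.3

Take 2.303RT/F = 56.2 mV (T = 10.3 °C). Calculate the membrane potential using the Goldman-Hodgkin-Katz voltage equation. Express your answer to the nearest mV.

Vm = 56.2 · log₁₀[(Σ P·[cation]ₒ + Σ P·[anion]ᵢ) / (Σ P·[cation]ᵢ + Σ P·[anion]ₒ)]
Numerator = 1×6.17 + 5.3×146 = 780
Denominator = 1×121 + 5.3×14.1 = 195.7
Vm = 56.2 · log₁₀(3.9849) = 56.2 × (0.6004) = 33.74 mV

34 mV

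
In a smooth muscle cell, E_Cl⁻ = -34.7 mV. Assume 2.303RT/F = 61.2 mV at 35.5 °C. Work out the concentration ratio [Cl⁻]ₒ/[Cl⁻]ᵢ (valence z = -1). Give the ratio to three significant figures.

log₁₀([out]/[in]) = E·z/(61.2) = -34.7 × -1 / 61.2 = 0.5670
[out]/[in] = 10^(0.5670) = 3.69

3.69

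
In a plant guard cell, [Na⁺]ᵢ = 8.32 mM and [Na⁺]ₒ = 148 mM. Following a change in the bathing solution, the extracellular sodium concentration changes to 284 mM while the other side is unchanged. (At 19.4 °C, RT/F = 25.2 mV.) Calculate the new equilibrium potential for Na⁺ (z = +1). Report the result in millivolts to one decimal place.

89.0 mV

After the shift: [Na⁺]_out = 284, [Na⁺]_in = 8.32 mM.
E_new = (25.2/1)·ln(284/8.32) = 25.20 · (3.5303) = 88.96 mV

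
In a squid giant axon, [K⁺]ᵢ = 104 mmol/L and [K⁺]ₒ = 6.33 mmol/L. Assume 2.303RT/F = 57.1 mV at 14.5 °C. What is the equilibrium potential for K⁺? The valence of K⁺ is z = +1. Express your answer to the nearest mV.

-69 mV

E = (57.1/z) · log₁₀([K⁺]_out/[K⁺]_in) with z = +1.
= (57.1/1) · log₁₀(6.33/104) = 57.10 · log₁₀(0.06087)
= 57.10 · (-1.2156) = -69.41 mV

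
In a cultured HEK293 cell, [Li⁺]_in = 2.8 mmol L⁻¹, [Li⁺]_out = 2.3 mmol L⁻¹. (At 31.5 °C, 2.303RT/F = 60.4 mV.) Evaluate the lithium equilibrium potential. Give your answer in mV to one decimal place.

E = (60.4/z) · log₁₀([Li⁺]_out/[Li⁺]_in) with z = +1.
= (60.4/1) · log₁₀(2.3/2.8) = 60.40 · log₁₀(0.8214)
= 60.40 · (-0.0854) = -5.16 mV

-5.2 mV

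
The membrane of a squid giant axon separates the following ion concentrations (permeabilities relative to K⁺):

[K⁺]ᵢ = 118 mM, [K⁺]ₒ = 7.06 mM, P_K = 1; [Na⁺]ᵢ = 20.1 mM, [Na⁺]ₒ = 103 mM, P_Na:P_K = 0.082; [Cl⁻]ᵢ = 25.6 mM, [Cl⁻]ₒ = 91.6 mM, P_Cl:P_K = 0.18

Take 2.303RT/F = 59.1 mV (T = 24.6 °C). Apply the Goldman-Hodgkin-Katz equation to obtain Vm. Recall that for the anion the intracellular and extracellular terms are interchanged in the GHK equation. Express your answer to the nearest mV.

-49 mV

Vm = 59.1 · log₁₀[(Σ P·[cation]ₒ + Σ P·[anion]ᵢ) / (Σ P·[cation]ᵢ + Σ P·[anion]ₒ)]
Numerator = 1×7.06 + 0.082×103 + 0.18×25.6 = 20.11
Denominator = 1×118 + 0.082×20.1 + 0.18×91.6 = 136.1
Vm = 59.1 · log₁₀(0.14775) = 59.1 × (-0.8305) = -49.08 mV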